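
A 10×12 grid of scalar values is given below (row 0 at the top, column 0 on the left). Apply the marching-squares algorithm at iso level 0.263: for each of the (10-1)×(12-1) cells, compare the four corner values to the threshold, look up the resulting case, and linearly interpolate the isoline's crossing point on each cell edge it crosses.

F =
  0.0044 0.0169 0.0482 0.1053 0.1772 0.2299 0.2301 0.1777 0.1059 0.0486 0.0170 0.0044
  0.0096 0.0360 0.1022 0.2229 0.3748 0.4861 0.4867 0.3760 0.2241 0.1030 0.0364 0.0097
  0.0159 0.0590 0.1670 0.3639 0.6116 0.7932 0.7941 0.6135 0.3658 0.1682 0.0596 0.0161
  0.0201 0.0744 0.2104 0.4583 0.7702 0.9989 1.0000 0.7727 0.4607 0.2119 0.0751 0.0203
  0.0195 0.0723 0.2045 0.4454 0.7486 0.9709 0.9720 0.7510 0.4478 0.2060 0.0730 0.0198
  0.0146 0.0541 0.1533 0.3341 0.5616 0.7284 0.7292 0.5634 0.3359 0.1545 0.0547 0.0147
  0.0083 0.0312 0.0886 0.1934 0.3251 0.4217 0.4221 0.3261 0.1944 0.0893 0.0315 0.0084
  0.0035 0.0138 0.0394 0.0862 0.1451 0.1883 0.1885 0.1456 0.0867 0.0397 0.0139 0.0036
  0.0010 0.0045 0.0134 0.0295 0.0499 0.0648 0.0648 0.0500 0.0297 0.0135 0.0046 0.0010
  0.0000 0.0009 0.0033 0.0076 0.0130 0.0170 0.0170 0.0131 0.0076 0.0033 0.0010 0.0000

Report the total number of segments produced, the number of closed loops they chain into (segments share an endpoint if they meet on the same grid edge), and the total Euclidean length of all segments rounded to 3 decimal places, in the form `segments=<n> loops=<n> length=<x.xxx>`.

cell (0,3): code 0100 → (0.434,4.000)–(1.000,3.264)
cell (0,4): code 1100 → (0.129,5.000)–(0.434,4.000)
cell (0,5): code 1100 → (0.128,6.000)–(0.129,5.000)
cell (0,6): code 1100 → (0.430,7.000)–(0.128,6.000)
cell (0,7): code 1000 → (1.000,7.744)–(0.430,7.000)
cell (1,2): code 0100 → (1.284,3.000)–(2.000,2.488)
cell (1,3): code 1110 → (1.000,3.264)–(1.284,3.000)
cell (1,7): code 1101 → (1.275,8.000)–(1.000,7.744)
cell (1,8): code 1000 → (2.000,8.520)–(1.275,8.000)
cell (2,2): code 0110 → (2.000,2.488)–(3.000,2.212)
cell (2,8): code 1001 → (3.000,8.795)–(2.000,8.520)
cell (3,2): code 0110 → (3.000,2.212)–(4.000,2.243)
cell (3,8): code 1001 → (4.000,8.764)–(3.000,8.795)
cell (4,2): code 0110 → (4.000,2.243)–(5.000,2.607)
cell (4,8): code 1001 → (5.000,8.402)–(4.000,8.764)
cell (5,2): code 0010 → (5.000,2.607)–(5.505,3.000)
cell (5,3): code 0111 → (5.505,3.000)–(6.000,3.528)
cell (5,7): code 1011 → (6.000,7.479)–(5.515,8.000)
cell (5,8): code 0001 → (5.515,8.000)–(5.000,8.402)
cell (6,3): code 0010 → (6.000,3.528)–(6.345,4.000)
cell (6,4): code 0011 → (6.345,4.000)–(6.680,5.000)
cell (6,5): code 0011 → (6.680,5.000)–(6.681,6.000)
cell (6,6): code 0011 → (6.681,6.000)–(6.350,7.000)
cell (6,7): code 0001 → (6.350,7.000)–(6.000,7.479)
total: 24 segments, chained into 1 closed loop(s), length Σ = 20.709409

segments=24 loops=1 length=20.709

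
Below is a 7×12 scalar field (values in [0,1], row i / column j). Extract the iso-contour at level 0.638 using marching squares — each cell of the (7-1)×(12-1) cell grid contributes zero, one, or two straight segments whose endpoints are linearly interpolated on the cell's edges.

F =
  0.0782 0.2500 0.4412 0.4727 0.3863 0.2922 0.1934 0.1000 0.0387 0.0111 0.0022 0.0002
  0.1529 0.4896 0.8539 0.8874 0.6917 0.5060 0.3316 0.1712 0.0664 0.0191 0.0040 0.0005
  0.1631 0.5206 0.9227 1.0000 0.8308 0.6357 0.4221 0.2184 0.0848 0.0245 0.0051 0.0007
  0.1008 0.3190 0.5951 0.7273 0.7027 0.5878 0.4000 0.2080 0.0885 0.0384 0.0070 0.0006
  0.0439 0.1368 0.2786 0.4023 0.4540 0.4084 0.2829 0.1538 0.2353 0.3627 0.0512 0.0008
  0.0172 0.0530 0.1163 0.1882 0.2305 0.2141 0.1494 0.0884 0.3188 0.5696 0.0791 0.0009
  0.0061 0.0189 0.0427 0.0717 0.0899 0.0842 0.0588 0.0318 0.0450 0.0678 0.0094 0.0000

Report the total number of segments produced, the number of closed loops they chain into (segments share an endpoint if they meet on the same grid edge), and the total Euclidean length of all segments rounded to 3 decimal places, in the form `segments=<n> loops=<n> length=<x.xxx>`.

cell (0,1): code 0100 → (0.477,2.000)–(1.000,1.407)
cell (0,2): code 1100 → (0.399,3.000)–(0.477,2.000)
cell (0,3): code 1100 → (0.824,4.000)–(0.399,3.000)
cell (0,4): code 1000 → (1.000,4.289)–(0.824,4.000)
cell (1,1): code 0110 → (1.000,1.407)–(2.000,1.292)
cell (1,4): code 1001 → (2.000,4.988)–(1.000,4.289)
cell (2,1): code 0010 → (2.000,1.292)–(2.869,2.000)
cell (2,2): code 0111 → (2.869,2.000)–(3.000,2.325)
cell (2,4): code 1001 → (3.000,4.563)–(2.000,4.988)
cell (3,2): code 0010 → (3.000,2.325)–(3.275,3.000)
cell (3,3): code 0011 → (3.275,3.000)–(3.260,4.000)
cell (3,4): code 0001 → (3.260,4.000)–(3.000,4.563)
total: 12 segments, chained into 1 closed loop(s), length Σ = 10.352667

segments=12 loops=1 length=10.353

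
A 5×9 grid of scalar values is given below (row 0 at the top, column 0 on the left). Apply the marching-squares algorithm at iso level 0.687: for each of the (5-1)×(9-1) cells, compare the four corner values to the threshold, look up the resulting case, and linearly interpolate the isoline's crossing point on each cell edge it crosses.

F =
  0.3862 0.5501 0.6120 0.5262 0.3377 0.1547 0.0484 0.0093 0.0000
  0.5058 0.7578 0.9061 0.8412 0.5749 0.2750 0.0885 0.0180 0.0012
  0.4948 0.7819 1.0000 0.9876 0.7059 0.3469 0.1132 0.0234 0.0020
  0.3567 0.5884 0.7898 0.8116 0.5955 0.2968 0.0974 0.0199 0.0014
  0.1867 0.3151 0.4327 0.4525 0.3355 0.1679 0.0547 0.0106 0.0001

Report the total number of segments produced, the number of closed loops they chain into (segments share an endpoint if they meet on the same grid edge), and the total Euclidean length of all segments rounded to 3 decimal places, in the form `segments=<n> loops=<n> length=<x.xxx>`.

cell (0,0): code 0100 → (0.659,1.000)–(1.000,0.719)
cell (0,1): code 1100 → (0.255,2.000)–(0.659,1.000)
cell (0,2): code 1100 → (0.510,3.000)–(0.255,2.000)
cell (0,3): code 1000 → (1.000,3.579)–(0.510,3.000)
cell (1,0): code 0110 → (1.000,0.719)–(2.000,0.669)
cell (1,3): code 1101 → (1.856,4.000)–(1.000,3.579)
cell (1,4): code 1000 → (2.000,4.053)–(1.856,4.000)
cell (2,0): code 0010 → (2.000,0.669)–(2.490,1.000)
cell (2,1): code 0111 → (2.490,1.000)–(3.000,1.490)
cell (2,3): code 1011 → (3.000,3.577)–(2.171,4.000)
cell (2,4): code 0001 → (2.171,4.000)–(2.000,4.053)
cell (3,1): code 0010 → (3.000,1.490)–(3.288,2.000)
cell (3,2): code 0011 → (3.288,2.000)–(3.347,3.000)
cell (3,3): code 0001 → (3.347,3.000)–(3.000,3.577)
total: 14 segments, chained into 1 closed loop(s), length Σ = 10.087690

segments=14 loops=1 length=10.088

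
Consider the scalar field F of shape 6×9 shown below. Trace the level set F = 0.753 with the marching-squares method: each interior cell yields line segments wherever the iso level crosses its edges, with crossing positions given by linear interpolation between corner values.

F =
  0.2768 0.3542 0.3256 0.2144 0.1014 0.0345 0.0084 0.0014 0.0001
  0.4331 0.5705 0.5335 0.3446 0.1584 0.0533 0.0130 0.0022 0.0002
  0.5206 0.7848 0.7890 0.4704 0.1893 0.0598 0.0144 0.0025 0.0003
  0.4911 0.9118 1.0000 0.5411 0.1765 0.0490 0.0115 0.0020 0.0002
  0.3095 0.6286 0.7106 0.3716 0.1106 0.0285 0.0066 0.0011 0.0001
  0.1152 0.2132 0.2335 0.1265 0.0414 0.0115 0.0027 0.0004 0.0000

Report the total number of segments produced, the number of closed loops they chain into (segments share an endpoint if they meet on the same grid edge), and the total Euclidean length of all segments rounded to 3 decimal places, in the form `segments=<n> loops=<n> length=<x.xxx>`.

cell (1,0): code 0100 → (1.852,1.000)–(2.000,0.880)
cell (1,1): code 1100 → (1.859,2.000)–(1.852,1.000)
cell (1,2): code 1000 → (2.000,2.113)–(1.859,2.000)
cell (2,0): code 0110 → (2.000,0.880)–(3.000,0.623)
cell (2,2): code 1001 → (3.000,2.538)–(2.000,2.113)
cell (3,0): code 0010 → (3.000,0.623)–(3.561,1.000)
cell (3,1): code 0011 → (3.561,1.000)–(3.853,2.000)
cell (3,2): code 0001 → (3.853,2.000)–(3.000,2.538)
total: 8 segments, chained into 1 closed loop(s), length Σ = 6.217847

segments=8 loops=1 length=6.218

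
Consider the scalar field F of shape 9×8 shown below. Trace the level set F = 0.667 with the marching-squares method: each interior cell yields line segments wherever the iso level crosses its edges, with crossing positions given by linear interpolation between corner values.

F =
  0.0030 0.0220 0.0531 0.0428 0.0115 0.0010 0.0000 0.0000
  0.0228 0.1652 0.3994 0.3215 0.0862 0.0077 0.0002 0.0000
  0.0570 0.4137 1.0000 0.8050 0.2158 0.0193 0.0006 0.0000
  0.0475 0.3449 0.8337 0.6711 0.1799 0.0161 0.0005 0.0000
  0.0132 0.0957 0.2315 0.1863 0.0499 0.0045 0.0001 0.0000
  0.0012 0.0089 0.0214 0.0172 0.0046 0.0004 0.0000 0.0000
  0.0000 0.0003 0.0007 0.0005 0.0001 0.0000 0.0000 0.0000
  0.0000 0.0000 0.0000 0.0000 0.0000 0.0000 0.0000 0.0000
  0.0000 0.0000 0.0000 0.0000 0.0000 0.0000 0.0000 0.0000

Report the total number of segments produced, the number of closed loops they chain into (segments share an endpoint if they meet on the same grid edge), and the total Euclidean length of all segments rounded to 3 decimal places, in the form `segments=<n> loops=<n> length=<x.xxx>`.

cell (1,1): code 0100 → (1.446,2.000)–(2.000,1.432)
cell (1,2): code 1100 → (1.715,3.000)–(1.446,2.000)
cell (1,3): code 1000 → (2.000,3.234)–(1.715,3.000)
cell (2,1): code 0110 → (2.000,1.432)–(3.000,1.659)
cell (2,3): code 1001 → (3.000,3.008)–(2.000,3.234)
cell (3,1): code 0010 → (3.000,1.659)–(3.277,2.000)
cell (3,2): code 0011 → (3.277,2.000)–(3.008,3.000)
cell (3,3): code 0001 → (3.008,3.000)–(3.000,3.008)
total: 8 segments, chained into 1 closed loop(s), length Σ = 5.735623

segments=8 loops=1 length=5.736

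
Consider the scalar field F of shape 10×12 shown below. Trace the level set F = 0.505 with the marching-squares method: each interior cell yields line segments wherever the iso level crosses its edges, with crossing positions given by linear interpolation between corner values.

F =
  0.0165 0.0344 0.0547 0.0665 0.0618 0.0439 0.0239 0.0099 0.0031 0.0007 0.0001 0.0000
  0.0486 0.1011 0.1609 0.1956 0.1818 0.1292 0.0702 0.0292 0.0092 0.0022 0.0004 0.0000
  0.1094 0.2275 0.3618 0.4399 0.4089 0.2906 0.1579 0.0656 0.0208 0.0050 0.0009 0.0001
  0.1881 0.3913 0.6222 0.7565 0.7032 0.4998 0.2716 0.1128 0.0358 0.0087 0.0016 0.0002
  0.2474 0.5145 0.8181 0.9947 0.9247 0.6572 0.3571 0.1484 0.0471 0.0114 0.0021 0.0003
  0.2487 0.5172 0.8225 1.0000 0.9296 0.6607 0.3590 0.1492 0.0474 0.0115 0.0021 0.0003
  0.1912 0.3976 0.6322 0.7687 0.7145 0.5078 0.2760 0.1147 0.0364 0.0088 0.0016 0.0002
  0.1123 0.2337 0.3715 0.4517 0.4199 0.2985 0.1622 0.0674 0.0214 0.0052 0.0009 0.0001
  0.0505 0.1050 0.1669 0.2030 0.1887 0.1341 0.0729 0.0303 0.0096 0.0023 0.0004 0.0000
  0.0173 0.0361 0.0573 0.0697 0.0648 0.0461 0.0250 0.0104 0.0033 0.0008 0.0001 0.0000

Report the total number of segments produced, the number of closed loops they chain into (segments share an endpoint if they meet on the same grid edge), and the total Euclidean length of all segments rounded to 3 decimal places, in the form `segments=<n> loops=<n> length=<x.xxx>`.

cell (2,1): code 0100 → (2.550,2.000)–(3.000,1.492)
cell (2,2): code 1100 → (2.206,3.000)–(2.550,2.000)
cell (2,3): code 1100 → (2.327,4.000)–(2.206,3.000)
cell (2,4): code 1000 → (3.000,4.974)–(2.327,4.000)
cell (3,0): code 0100 → (3.923,1.000)–(4.000,0.964)
cell (3,1): code 1110 → (3.000,1.492)–(3.923,1.000)
cell (3,4): code 1101 → (3.033,5.000)–(3.000,4.974)
cell (3,5): code 1000 → (4.000,5.507)–(3.033,5.000)
cell (4,0): code 0110 → (4.000,0.964)–(5.000,0.955)
cell (4,5): code 1001 → (5.000,5.516)–(4.000,5.507)
cell (5,0): code 0010 → (5.000,0.955)–(5.102,1.000)
cell (5,1): code 0111 → (5.102,1.000)–(6.000,1.458)
cell (5,5): code 1001 → (6.000,5.012)–(5.000,5.516)
cell (6,1): code 0010 → (6.000,1.458)–(6.488,2.000)
cell (6,2): code 0011 → (6.488,2.000)–(6.832,3.000)
cell (6,3): code 0011 → (6.832,3.000)–(6.711,4.000)
cell (6,4): code 0011 → (6.711,4.000)–(6.013,5.000)
cell (6,5): code 0001 → (6.013,5.000)–(6.000,5.012)
total: 18 segments, chained into 1 closed loop(s), length Σ = 14.463526

segments=18 loops=1 length=14.464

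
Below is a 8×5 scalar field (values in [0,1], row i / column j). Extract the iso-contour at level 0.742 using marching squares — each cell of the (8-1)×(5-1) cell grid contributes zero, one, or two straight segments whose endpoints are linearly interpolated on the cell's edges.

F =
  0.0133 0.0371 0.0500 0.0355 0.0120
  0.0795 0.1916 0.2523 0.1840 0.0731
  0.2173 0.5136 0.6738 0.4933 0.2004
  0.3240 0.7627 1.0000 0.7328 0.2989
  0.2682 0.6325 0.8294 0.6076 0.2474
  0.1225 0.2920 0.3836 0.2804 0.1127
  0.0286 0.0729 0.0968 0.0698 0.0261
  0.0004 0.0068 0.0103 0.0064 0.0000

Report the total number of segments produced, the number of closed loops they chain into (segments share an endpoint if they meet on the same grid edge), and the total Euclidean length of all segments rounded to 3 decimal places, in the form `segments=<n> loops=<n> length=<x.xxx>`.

segments=8 loops=1 length=5.820

cell (2,0): code 0100 → (2.917,1.000)–(3.000,0.953)
cell (2,1): code 1100 → (2.209,2.000)–(2.917,1.000)
cell (2,2): code 1000 → (3.000,2.966)–(2.209,2.000)
cell (3,0): code 0010 → (3.000,0.953)–(3.159,1.000)
cell (3,1): code 0111 → (3.159,1.000)–(4.000,1.556)
cell (3,2): code 1001 → (4.000,2.394)–(3.000,2.966)
cell (4,1): code 0010 → (4.000,1.556)–(4.196,2.000)
cell (4,2): code 0001 → (4.196,2.000)–(4.000,2.394)
total: 8 segments, chained into 1 closed loop(s), length Σ = 5.820139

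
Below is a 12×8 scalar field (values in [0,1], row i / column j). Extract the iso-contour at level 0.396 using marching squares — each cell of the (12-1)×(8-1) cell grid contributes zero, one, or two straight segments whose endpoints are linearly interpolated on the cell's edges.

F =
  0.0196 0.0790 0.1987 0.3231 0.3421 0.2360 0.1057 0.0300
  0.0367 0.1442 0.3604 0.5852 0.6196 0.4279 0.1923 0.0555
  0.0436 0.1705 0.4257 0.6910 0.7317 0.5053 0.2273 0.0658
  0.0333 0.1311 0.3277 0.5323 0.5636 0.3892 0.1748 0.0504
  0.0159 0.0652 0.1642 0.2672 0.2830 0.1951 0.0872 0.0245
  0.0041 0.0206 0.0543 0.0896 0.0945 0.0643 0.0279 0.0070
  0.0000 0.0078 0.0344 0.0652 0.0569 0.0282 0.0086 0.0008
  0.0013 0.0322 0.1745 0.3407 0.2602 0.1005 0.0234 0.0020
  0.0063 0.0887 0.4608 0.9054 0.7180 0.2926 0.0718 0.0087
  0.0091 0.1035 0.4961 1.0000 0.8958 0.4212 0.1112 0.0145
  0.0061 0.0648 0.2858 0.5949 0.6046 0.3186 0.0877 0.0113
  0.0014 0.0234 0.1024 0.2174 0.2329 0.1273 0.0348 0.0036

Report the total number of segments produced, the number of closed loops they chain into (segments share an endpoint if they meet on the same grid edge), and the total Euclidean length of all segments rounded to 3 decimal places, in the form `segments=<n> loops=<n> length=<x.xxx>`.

segments=28 loops=2 length=21.335

cell (0,2): code 0100 → (0.278,3.000)–(1.000,2.158)
cell (0,3): code 1100 → (0.194,4.000)–(0.278,3.000)
cell (0,4): code 1100 → (0.834,5.000)–(0.194,4.000)
cell (0,5): code 1000 → (1.000,5.135)–(0.834,5.000)
cell (1,1): code 0100 → (1.545,2.000)–(2.000,1.884)
cell (1,2): code 1110 → (1.000,2.158)–(1.545,2.000)
cell (1,5): code 1001 → (2.000,5.393)–(1.000,5.135)
cell (2,1): code 0010 → (2.000,1.884)–(2.303,2.000)
cell (2,2): code 0111 → (2.303,2.000)–(3.000,2.334)
cell (2,4): code 1011 → (3.000,4.961)–(2.941,5.000)
cell (2,5): code 0001 → (2.941,5.000)–(2.000,5.393)
cell (3,2): code 0010 → (3.000,2.334)–(3.514,3.000)
cell (3,3): code 0011 → (3.514,3.000)–(3.597,4.000)
cell (3,4): code 0001 → (3.597,4.000)–(3.000,4.961)
cell (7,1): code 0100 → (7.774,2.000)–(8.000,1.826)
cell (7,2): code 1100 → (7.098,3.000)–(7.774,2.000)
cell (7,3): code 1100 → (7.297,4.000)–(7.098,3.000)
cell (7,4): code 1000 → (8.000,4.757)–(7.297,4.000)
cell (8,1): code 0110 → (8.000,1.826)–(9.000,1.745)
cell (8,4): code 1101 → (8.804,5.000)–(8.000,4.757)
cell (8,5): code 1000 → (9.000,5.081)–(8.804,5.000)
cell (9,1): code 0010 → (9.000,1.745)–(9.476,2.000)
cell (9,2): code 0111 → (9.476,2.000)–(10.000,2.357)
cell (9,4): code 1011 → (10.000,4.729)–(9.246,5.000)
cell (9,5): code 0001 → (9.246,5.000)–(9.000,5.081)
cell (10,2): code 0010 → (10.000,2.357)–(10.527,3.000)
cell (10,3): code 0011 → (10.527,3.000)–(10.561,4.000)
cell (10,4): code 0001 → (10.561,4.000)–(10.000,4.729)
total: 28 segments, chained into 2 closed loop(s), length Σ = 21.335256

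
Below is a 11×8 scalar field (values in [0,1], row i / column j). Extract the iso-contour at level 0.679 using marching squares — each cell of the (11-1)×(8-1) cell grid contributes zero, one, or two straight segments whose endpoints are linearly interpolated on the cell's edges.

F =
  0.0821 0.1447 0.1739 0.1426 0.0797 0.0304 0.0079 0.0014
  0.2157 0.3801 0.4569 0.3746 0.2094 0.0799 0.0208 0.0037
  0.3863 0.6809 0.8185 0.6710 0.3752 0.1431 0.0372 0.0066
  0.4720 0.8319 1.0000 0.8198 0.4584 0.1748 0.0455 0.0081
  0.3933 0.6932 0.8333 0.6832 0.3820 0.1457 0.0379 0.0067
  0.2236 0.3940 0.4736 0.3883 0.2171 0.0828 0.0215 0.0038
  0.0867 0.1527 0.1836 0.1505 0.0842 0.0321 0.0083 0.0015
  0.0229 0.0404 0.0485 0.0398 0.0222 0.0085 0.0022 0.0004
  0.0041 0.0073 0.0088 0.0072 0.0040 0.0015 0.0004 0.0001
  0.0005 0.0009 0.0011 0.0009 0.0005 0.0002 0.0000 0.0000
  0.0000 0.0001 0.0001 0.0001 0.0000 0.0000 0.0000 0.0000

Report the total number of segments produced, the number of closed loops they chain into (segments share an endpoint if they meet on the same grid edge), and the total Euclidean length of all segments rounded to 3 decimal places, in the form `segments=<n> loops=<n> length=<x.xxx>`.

cell (1,0): code 0100 → (1.994,1.000)–(2.000,0.994)
cell (1,1): code 1100 → (1.614,2.000)–(1.994,1.000)
cell (1,2): code 1000 → (2.000,2.946)–(1.614,2.000)
cell (2,0): code 0110 → (2.000,0.994)–(3.000,0.575)
cell (2,2): code 1101 → (2.054,3.000)–(2.000,2.946)
cell (2,3): code 1000 → (3.000,3.390)–(2.054,3.000)
cell (3,0): code 0110 → (3.000,0.575)–(4.000,0.953)
cell (3,3): code 1001 → (4.000,3.014)–(3.000,3.390)
cell (4,0): code 0010 → (4.000,0.953)–(4.047,1.000)
cell (4,1): code 0011 → (4.047,1.000)–(4.429,2.000)
cell (4,2): code 0011 → (4.429,2.000)–(4.014,3.000)
cell (4,3): code 0001 → (4.014,3.000)–(4.000,3.014)
total: 12 segments, chained into 1 closed loop(s), length Σ = 8.660665

segments=12 loops=1 length=8.661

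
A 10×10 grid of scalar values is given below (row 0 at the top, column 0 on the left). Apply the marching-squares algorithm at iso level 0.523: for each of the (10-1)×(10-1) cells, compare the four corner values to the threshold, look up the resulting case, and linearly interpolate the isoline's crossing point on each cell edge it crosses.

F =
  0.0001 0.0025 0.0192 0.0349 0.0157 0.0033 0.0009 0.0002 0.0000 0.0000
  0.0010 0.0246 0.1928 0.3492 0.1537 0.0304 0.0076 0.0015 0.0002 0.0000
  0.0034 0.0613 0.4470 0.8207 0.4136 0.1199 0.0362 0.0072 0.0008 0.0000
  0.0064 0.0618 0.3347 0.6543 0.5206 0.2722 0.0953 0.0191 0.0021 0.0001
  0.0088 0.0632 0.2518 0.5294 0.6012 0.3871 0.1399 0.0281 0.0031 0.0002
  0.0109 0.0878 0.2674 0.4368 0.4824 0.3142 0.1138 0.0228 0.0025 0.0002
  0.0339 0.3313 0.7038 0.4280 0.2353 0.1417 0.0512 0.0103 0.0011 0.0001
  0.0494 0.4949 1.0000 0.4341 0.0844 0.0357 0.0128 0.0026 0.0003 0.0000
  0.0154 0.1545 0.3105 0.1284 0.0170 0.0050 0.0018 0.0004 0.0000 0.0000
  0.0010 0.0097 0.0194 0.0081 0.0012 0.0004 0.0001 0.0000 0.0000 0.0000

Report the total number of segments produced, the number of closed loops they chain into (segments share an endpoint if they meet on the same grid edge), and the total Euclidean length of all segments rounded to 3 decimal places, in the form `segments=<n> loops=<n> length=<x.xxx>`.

segments=16 loops=2 length=14.008

cell (1,2): code 0100 → (1.369,3.000)–(2.000,2.203)
cell (1,3): code 1000 → (2.000,3.731)–(1.369,3.000)
cell (2,2): code 0110 → (2.000,2.203)–(3.000,2.589)
cell (2,3): code 1001 → (3.000,3.982)–(2.000,3.731)
cell (3,2): code 0110 → (3.000,2.589)–(4.000,2.977)
cell (3,3): code 1101 → (3.030,4.000)–(3.000,3.982)
cell (3,4): code 1000 → (4.000,4.365)–(3.030,4.000)
cell (4,2): code 0010 → (4.000,2.977)–(4.069,3.000)
cell (4,3): code 0011 → (4.069,3.000)–(4.658,4.000)
cell (4,4): code 0001 → (4.658,4.000)–(4.000,4.365)
cell (5,1): code 0100 → (5.586,2.000)–(6.000,1.515)
cell (5,2): code 1000 → (6.000,2.656)–(5.586,2.000)
cell (6,1): code 0110 → (6.000,1.515)–(7.000,1.056)
cell (6,2): code 1001 → (7.000,2.843)–(6.000,2.656)
cell (7,1): code 0010 → (7.000,1.056)–(7.692,2.000)
cell (7,2): code 0001 → (7.692,2.000)–(7.000,2.843)
total: 16 segments, chained into 2 closed loop(s), length Σ = 14.008189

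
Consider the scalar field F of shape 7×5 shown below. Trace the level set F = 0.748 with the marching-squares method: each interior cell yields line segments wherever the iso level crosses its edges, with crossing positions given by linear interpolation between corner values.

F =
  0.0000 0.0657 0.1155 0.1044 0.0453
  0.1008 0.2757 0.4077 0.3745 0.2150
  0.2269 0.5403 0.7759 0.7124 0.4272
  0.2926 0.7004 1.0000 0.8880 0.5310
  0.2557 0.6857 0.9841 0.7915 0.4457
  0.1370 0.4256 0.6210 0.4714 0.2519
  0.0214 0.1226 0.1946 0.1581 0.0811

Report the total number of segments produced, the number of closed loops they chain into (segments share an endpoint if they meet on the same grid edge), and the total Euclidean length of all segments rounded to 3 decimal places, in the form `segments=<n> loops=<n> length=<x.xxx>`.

segments=10 loops=1 length=7.675

cell (1,1): code 0100 → (1.924,2.000)–(2.000,1.882)
cell (1,2): code 1000 → (2.000,2.439)–(1.924,2.000)
cell (2,1): code 0110 → (2.000,1.882)–(3.000,1.159)
cell (2,2): code 1101 → (2.203,3.000)–(2.000,2.439)
cell (2,3): code 1000 → (3.000,3.392)–(2.203,3.000)
cell (3,1): code 0110 → (3.000,1.159)–(4.000,1.209)
cell (3,3): code 1001 → (4.000,3.126)–(3.000,3.392)
cell (4,1): code 0010 → (4.000,1.209)–(4.650,2.000)
cell (4,2): code 0011 → (4.650,2.000)–(4.136,3.000)
cell (4,3): code 0001 → (4.136,3.000)–(4.000,3.126)
total: 10 segments, chained into 1 closed loop(s), length Σ = 7.674849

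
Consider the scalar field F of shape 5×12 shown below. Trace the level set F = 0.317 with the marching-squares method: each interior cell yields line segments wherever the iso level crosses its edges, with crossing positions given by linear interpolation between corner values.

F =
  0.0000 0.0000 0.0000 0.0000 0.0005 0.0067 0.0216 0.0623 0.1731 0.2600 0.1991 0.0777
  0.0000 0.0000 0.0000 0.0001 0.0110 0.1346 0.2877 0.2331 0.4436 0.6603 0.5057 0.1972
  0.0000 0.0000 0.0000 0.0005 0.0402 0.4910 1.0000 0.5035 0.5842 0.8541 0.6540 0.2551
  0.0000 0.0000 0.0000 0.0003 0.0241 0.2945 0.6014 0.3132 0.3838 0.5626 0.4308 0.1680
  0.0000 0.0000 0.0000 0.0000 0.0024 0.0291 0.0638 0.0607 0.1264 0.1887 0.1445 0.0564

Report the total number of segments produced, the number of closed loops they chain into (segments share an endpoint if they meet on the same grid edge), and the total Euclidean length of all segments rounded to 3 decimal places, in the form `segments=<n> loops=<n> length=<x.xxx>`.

cell (0,7): code 0100 → (0.532,8.000)–(1.000,7.399)
cell (0,8): code 1100 → (0.142,9.000)–(0.532,8.000)
cell (0,9): code 1100 → (0.385,10.000)–(0.142,9.000)
cell (0,10): code 1000 → (1.000,10.612)–(0.385,10.000)
cell (1,4): code 0100 → (1.512,5.000)–(2.000,4.614)
cell (1,5): code 1100 → (1.041,6.000)–(1.512,5.000)
cell (1,6): code 1100 → (1.310,7.000)–(1.041,6.000)
cell (1,7): code 1110 → (1.000,7.399)–(1.310,7.000)
cell (1,10): code 1001 → (2.000,10.845)–(1.000,10.612)
cell (2,4): code 0010 → (2.000,4.614)–(2.885,5.000)
cell (2,5): code 0111 → (2.885,5.000)–(3.000,5.073)
cell (2,6): code 1011 → (3.000,6.987)–(2.980,7.000)
cell (2,7): code 0111 → (2.980,7.000)–(3.000,7.054)
cell (2,10): code 1001 → (3.000,10.433)–(2.000,10.845)
cell (3,5): code 0010 → (3.000,5.073)–(3.529,6.000)
cell (3,6): code 0001 → (3.529,6.000)–(3.000,6.987)
cell (3,7): code 0010 → (3.000,7.054)–(3.260,8.000)
cell (3,8): code 0011 → (3.260,8.000)–(3.657,9.000)
cell (3,9): code 0011 → (3.657,9.000)–(3.397,10.000)
cell (3,10): code 0001 → (3.397,10.000)–(3.000,10.433)
total: 20 segments, chained into 1 closed loop(s), length Σ = 16.156517

segments=20 loops=1 length=16.157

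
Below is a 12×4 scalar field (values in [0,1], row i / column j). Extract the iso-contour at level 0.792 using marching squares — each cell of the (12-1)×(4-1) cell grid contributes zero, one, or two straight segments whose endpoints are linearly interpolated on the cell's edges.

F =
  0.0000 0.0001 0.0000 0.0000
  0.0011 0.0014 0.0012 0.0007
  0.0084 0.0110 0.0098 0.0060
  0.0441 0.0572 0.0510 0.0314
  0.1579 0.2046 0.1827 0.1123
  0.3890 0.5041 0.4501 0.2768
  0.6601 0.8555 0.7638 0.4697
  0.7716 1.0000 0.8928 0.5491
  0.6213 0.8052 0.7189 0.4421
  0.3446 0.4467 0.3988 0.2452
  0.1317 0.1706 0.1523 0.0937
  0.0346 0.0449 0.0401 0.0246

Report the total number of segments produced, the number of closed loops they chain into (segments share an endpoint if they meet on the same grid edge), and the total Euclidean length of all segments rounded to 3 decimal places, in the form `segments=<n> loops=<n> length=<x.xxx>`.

segments=10 loops=1 length=6.597

cell (5,0): code 0100 → (5.819,1.000)–(6.000,0.675)
cell (5,1): code 1000 → (6.000,1.692)–(5.819,1.000)
cell (6,0): code 0110 → (6.000,0.675)–(7.000,0.089)
cell (6,1): code 1101 → (6.219,2.000)–(6.000,1.692)
cell (6,2): code 1000 → (7.000,2.293)–(6.219,2.000)
cell (7,0): code 0110 → (7.000,0.089)–(8.000,0.928)
cell (7,1): code 1011 → (8.000,1.153)–(7.580,2.000)
cell (7,2): code 0001 → (7.580,2.000)–(7.000,2.293)
cell (8,0): code 0010 → (8.000,0.928)–(8.037,1.000)
cell (8,1): code 0001 → (8.037,1.000)–(8.000,1.153)
total: 10 segments, chained into 1 closed loop(s), length Σ = 6.596836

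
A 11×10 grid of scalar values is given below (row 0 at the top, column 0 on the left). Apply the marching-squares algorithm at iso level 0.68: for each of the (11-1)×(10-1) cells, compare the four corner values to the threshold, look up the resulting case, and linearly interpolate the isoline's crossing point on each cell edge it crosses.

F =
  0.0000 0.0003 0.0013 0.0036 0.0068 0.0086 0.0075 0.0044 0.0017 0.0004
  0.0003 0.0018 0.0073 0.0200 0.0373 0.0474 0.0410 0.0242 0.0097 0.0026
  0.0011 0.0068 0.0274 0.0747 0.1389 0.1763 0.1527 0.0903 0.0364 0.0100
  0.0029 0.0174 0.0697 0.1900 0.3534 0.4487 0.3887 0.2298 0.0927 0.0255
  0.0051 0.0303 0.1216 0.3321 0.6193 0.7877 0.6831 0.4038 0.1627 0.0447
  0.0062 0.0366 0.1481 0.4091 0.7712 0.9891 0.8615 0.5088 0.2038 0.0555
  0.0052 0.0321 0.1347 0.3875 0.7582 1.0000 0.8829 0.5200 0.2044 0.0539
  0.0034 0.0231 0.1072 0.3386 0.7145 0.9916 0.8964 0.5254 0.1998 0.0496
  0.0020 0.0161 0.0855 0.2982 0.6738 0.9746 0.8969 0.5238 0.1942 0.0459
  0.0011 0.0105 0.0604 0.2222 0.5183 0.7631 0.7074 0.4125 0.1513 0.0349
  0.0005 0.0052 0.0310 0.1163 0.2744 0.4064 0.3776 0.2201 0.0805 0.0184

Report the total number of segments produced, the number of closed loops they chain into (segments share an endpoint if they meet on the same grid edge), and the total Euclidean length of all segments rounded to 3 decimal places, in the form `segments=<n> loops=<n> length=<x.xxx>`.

cell (3,4): code 0100 → (3.682,5.000)–(4.000,4.360)
cell (3,5): code 1100 → (3.989,6.000)–(3.682,5.000)
cell (3,6): code 1000 → (4.000,6.011)–(3.989,6.000)
cell (4,3): code 0100 → (4.400,4.000)–(5.000,3.748)
cell (4,4): code 1110 → (4.000,4.360)–(4.400,4.000)
cell (4,6): code 1001 → (5.000,6.515)–(4.000,6.011)
cell (5,3): code 0110 → (5.000,3.748)–(6.000,3.789)
cell (5,6): code 1001 → (6.000,6.559)–(5.000,6.515)
cell (6,3): code 0110 → (6.000,3.789)–(7.000,3.908)
cell (6,6): code 1001 → (7.000,6.583)–(6.000,6.559)
cell (7,3): code 0010 → (7.000,3.908)–(7.848,4.000)
cell (7,4): code 0111 → (7.848,4.000)–(8.000,4.021)
cell (7,6): code 1001 → (8.000,6.581)–(7.000,6.583)
cell (8,4): code 0110 → (8.000,4.021)–(9.000,4.661)
cell (8,6): code 1001 → (9.000,6.093)–(8.000,6.581)
cell (9,4): code 0010 → (9.000,4.661)–(9.233,5.000)
cell (9,5): code 0011 → (9.233,5.000)–(9.083,6.000)
cell (9,6): code 0001 → (9.083,6.000)–(9.000,6.093)
total: 18 segments, chained into 1 closed loop(s), length Σ = 13.947565

segments=18 loops=1 length=13.948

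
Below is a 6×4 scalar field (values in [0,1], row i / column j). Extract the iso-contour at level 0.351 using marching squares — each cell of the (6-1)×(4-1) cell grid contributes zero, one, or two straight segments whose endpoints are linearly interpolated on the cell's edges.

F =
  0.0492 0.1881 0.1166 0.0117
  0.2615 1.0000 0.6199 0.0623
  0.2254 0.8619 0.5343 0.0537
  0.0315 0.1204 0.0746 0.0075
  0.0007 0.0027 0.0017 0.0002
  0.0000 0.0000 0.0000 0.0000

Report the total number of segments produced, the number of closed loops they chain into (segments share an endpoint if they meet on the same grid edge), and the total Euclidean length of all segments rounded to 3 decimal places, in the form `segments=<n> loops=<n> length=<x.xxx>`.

cell (0,0): code 0100 → (0.201,1.000)–(1.000,0.121)
cell (0,1): code 1100 → (0.466,2.000)–(0.201,1.000)
cell (0,2): code 1000 → (1.000,2.482)–(0.466,2.000)
cell (1,0): code 0110 → (1.000,0.121)–(2.000,0.197)
cell (1,2): code 1001 → (2.000,2.381)–(1.000,2.482)
cell (2,0): code 0010 → (2.000,0.197)–(2.689,1.000)
cell (2,1): code 0011 → (2.689,1.000)–(2.399,2.000)
cell (2,2): code 0001 → (2.399,2.000)–(2.000,2.381)
total: 8 segments, chained into 1 closed loop(s), length Σ = 7.601094

segments=8 loops=1 length=7.601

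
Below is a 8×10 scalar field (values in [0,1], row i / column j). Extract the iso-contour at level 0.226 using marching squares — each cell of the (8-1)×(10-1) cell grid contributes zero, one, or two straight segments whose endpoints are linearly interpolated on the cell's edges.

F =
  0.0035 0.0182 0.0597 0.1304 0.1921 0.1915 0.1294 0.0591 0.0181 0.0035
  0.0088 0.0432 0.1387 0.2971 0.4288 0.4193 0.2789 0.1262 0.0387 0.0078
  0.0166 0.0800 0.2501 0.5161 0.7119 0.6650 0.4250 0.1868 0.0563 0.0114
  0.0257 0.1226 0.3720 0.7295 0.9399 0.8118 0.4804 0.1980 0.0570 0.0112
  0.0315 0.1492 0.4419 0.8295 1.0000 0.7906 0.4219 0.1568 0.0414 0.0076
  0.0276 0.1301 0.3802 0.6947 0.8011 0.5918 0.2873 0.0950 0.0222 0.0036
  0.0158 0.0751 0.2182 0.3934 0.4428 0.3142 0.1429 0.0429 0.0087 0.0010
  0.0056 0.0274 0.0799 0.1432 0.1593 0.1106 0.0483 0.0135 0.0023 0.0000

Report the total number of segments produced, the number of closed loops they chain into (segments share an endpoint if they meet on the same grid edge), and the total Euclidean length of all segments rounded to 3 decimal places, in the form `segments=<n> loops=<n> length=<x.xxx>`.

cell (0,2): code 0100 → (0.573,3.000)–(1.000,2.551)
cell (0,3): code 1100 → (0.143,4.000)–(0.573,3.000)
cell (0,4): code 1100 → (0.151,5.000)–(0.143,4.000)
cell (0,5): code 1100 → (0.646,6.000)–(0.151,5.000)
cell (0,6): code 1000 → (1.000,6.346)–(0.646,6.000)
cell (1,1): code 0100 → (1.784,2.000)–(2.000,1.858)
cell (1,2): code 1110 → (1.000,2.551)–(1.784,2.000)
cell (1,6): code 1001 → (2.000,6.835)–(1.000,6.346)
cell (2,1): code 0110 → (2.000,1.858)–(3.000,1.415)
cell (2,6): code 1001 → (3.000,6.901)–(2.000,6.835)
cell (3,1): code 0110 → (3.000,1.415)–(4.000,1.262)
cell (3,6): code 1001 → (4.000,6.739)–(3.000,6.901)
cell (4,1): code 0110 → (4.000,1.262)–(5.000,1.383)
cell (4,6): code 1001 → (5.000,6.319)–(4.000,6.739)
cell (5,1): code 0010 → (5.000,1.383)–(5.952,2.000)
cell (5,2): code 0111 → (5.952,2.000)–(6.000,2.045)
cell (5,5): code 1011 → (6.000,5.515)–(5.425,6.000)
cell (5,6): code 0001 → (5.425,6.000)–(5.000,6.319)
cell (6,2): code 0010 → (6.000,2.045)–(6.669,3.000)
cell (6,3): code 0011 → (6.669,3.000)–(6.765,4.000)
cell (6,4): code 0011 → (6.765,4.000)–(6.433,5.000)
cell (6,5): code 0001 → (6.433,5.000)–(6.000,5.515)
total: 22 segments, chained into 1 closed loop(s), length Σ = 19.241878

segments=22 loops=1 length=19.242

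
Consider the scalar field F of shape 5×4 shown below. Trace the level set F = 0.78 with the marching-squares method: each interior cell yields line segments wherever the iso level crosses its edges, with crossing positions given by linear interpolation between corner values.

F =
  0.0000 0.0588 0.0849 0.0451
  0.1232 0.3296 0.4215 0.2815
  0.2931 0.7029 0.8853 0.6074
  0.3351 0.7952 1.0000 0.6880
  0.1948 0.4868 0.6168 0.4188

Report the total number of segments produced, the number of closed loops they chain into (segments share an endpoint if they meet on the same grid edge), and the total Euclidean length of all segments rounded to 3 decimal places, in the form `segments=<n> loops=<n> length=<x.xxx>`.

segments=8 loops=1 length=5.316

cell (1,1): code 0100 → (1.773,2.000)–(2.000,1.423)
cell (1,2): code 1000 → (2.000,2.379)–(1.773,2.000)
cell (2,0): code 0100 → (2.835,1.000)–(3.000,0.967)
cell (2,1): code 1110 → (2.000,1.423)–(2.835,1.000)
cell (2,2): code 1001 → (3.000,2.705)–(2.000,2.379)
cell (3,0): code 0010 → (3.000,0.967)–(3.049,1.000)
cell (3,1): code 0011 → (3.049,1.000)–(3.574,2.000)
cell (3,2): code 0001 → (3.574,2.000)–(3.000,2.705)
total: 8 segments, chained into 1 closed loop(s), length Σ = 5.316052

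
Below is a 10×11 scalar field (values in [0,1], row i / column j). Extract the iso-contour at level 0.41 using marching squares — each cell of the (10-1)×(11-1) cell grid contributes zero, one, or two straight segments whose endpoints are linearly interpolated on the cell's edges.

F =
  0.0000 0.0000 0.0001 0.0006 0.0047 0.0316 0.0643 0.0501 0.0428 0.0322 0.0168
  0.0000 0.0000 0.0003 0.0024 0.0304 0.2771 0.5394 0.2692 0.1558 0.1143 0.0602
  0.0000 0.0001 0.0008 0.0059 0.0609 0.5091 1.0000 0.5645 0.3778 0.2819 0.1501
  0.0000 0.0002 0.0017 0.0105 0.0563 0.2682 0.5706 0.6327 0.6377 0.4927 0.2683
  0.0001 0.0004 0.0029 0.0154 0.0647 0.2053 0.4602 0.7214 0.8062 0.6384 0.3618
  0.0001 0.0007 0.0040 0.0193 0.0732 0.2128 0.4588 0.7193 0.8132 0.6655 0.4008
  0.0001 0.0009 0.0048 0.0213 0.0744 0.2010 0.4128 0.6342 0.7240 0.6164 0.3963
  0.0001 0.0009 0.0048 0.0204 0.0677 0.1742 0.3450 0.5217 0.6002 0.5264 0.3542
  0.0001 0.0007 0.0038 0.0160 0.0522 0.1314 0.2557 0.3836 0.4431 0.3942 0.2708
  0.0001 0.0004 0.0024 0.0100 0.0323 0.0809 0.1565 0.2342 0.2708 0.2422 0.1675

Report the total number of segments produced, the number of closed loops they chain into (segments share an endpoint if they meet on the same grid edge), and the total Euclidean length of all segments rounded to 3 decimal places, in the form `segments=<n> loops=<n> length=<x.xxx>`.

cell (0,5): code 0100 → (0.728,6.000)–(1.000,5.507)
cell (0,6): code 1000 → (1.000,6.479)–(0.728,6.000)
cell (1,4): code 0100 → (1.573,5.000)–(2.000,4.779)
cell (1,5): code 1110 → (1.000,5.507)–(1.573,5.000)
cell (1,6): code 1101 → (1.477,7.000)–(1.000,6.479)
cell (1,7): code 1000 → (2.000,7.828)–(1.477,7.000)
cell (2,4): code 0010 → (2.000,4.779)–(2.411,5.000)
cell (2,5): code 0111 → (2.411,5.000)–(3.000,5.469)
cell (2,7): code 1101 → (2.124,8.000)–(2.000,7.828)
cell (2,8): code 1100 → (2.608,9.000)–(2.124,8.000)
cell (2,9): code 1000 → (3.000,9.369)–(2.608,9.000)
cell (3,5): code 0110 → (3.000,5.469)–(4.000,5.803)
cell (3,9): code 1001 → (4.000,9.826)–(3.000,9.369)
cell (4,5): code 0110 → (4.000,5.803)–(5.000,5.802)
cell (4,9): code 1001 → (5.000,9.965)–(4.000,9.826)
cell (5,5): code 0110 → (5.000,5.802)–(6.000,5.987)
cell (5,9): code 1001 → (6.000,9.938)–(5.000,9.965)
cell (6,5): code 0010 → (6.000,5.987)–(6.041,6.000)
cell (6,6): code 0111 → (6.041,6.000)–(7.000,6.368)
cell (6,9): code 1001 → (7.000,9.676)–(6.000,9.938)
cell (7,6): code 0010 → (7.000,6.368)–(7.809,7.000)
cell (7,7): code 0111 → (7.809,7.000)–(8.000,7.444)
cell (7,8): code 1011 → (8.000,8.677)–(7.880,9.000)
cell (7,9): code 0001 → (7.880,9.000)–(7.000,9.676)
cell (8,7): code 0010 → (8.000,7.444)–(8.192,8.000)
cell (8,8): code 0001 → (8.192,8.000)–(8.000,8.677)
total: 26 segments, chained into 1 closed loop(s), length Σ = 19.667952

segments=26 loops=1 length=19.668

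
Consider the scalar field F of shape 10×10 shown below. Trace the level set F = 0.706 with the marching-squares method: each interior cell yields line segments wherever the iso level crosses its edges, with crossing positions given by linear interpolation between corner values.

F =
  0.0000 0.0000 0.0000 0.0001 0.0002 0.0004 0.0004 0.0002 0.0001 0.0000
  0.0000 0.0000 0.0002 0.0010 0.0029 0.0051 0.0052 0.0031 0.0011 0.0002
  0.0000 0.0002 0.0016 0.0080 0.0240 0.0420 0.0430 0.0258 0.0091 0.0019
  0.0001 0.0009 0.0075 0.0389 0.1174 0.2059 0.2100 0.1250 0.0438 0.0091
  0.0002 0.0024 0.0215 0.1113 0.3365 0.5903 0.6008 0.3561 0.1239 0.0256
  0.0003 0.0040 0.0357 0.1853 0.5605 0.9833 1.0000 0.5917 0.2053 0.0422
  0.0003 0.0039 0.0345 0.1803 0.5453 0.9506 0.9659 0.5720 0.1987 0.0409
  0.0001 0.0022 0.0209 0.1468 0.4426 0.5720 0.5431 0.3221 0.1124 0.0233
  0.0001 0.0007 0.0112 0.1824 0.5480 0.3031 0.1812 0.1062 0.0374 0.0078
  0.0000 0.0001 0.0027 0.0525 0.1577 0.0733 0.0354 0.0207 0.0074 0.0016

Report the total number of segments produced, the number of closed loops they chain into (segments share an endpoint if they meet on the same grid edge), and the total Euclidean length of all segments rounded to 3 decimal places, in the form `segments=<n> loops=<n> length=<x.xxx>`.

segments=8 loops=1 length=7.783

cell (4,4): code 0100 → (4.294,5.000)–(5.000,4.344)
cell (4,5): code 1100 → (4.264,6.000)–(4.294,5.000)
cell (4,6): code 1000 → (5.000,6.720)–(4.264,6.000)
cell (5,4): code 0110 → (5.000,4.344)–(6.000,4.396)
cell (5,6): code 1001 → (6.000,6.660)–(5.000,6.720)
cell (6,4): code 0010 → (6.000,4.396)–(6.646,5.000)
cell (6,5): code 0011 → (6.646,5.000)–(6.615,6.000)
cell (6,6): code 0001 → (6.615,6.000)–(6.000,6.660)
total: 8 segments, chained into 1 closed loop(s), length Σ = 7.783361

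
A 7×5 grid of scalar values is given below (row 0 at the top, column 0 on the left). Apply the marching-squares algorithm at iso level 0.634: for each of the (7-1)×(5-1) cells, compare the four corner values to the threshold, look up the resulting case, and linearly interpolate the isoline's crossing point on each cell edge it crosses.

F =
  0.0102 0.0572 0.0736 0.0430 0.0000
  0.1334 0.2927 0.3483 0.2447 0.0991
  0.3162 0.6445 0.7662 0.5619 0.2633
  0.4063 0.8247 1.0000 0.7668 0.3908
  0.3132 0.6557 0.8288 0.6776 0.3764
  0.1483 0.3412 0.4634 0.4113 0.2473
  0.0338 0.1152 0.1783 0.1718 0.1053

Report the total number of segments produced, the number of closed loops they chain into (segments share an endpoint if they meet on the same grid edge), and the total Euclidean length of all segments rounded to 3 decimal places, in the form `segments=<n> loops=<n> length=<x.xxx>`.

segments=12 loops=1 length=8.703

cell (1,0): code 0100 → (1.970,1.000)–(2.000,0.968)
cell (1,1): code 1100 → (1.684,2.000)–(1.970,1.000)
cell (1,2): code 1000 → (2.000,2.647)–(1.684,2.000)
cell (2,0): code 0110 → (2.000,0.968)–(3.000,0.544)
cell (2,2): code 1101 → (2.352,3.000)–(2.000,2.647)
cell (2,3): code 1000 → (3.000,3.353)–(2.352,3.000)
cell (3,0): code 0110 → (3.000,0.544)–(4.000,0.937)
cell (3,3): code 1001 → (4.000,3.145)–(3.000,3.353)
cell (4,0): code 0010 → (4.000,0.937)–(4.069,1.000)
cell (4,1): code 0011 → (4.069,1.000)–(4.533,2.000)
cell (4,2): code 0011 → (4.533,2.000)–(4.164,3.000)
cell (4,3): code 0001 → (4.164,3.000)–(4.000,3.145)
total: 12 segments, chained into 1 closed loop(s), length Σ = 8.703268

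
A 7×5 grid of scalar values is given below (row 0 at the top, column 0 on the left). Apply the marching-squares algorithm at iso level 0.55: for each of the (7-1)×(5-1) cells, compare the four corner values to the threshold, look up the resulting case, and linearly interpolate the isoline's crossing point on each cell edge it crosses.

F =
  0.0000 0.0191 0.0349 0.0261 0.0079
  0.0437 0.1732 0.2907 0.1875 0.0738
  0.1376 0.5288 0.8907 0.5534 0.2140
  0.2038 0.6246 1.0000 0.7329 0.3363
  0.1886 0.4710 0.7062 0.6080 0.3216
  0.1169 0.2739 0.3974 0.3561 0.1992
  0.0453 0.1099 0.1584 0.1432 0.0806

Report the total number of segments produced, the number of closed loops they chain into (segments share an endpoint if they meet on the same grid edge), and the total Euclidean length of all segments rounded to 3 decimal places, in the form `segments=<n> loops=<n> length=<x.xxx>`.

cell (1,1): code 0100 → (1.432,2.000)–(2.000,1.059)
cell (1,2): code 1100 → (1.991,3.000)–(1.432,2.000)
cell (1,3): code 1000 → (2.000,3.010)–(1.991,3.000)
cell (2,0): code 0100 → (2.221,1.000)–(3.000,0.823)
cell (2,1): code 1110 → (2.000,1.059)–(2.221,1.000)
cell (2,3): code 1001 → (3.000,3.461)–(2.000,3.010)
cell (3,0): code 0010 → (3.000,0.823)–(3.486,1.000)
cell (3,1): code 0111 → (3.486,1.000)–(4.000,1.336)
cell (3,3): code 1001 → (4.000,3.203)–(3.000,3.461)
cell (4,1): code 0010 → (4.000,1.336)–(4.506,2.000)
cell (4,2): code 0011 → (4.506,2.000)–(4.230,3.000)
cell (4,3): code 0001 → (4.230,3.000)–(4.000,3.203)
total: 12 segments, chained into 1 closed loop(s), length Σ = 8.726039

segments=12 loops=1 length=8.726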